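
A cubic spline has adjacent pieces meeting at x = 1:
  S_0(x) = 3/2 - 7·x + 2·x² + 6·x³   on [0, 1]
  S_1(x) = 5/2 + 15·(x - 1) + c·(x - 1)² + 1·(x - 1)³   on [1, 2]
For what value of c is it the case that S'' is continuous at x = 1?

20

S_0''(x) = 4 + 36·x, so S_0''(1) = 40. On the right, S_1''(1) = 2c, so c = 20.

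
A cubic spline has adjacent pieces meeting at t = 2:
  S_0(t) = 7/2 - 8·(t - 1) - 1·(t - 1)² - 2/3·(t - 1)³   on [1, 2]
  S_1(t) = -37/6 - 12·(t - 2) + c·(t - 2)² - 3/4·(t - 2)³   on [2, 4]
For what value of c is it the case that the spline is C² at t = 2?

-3

S_0''(t) = -2 - 4·(t - 1), so S_0''(2) = -6. On the right, S_1''(2) = 2c, so c = -3.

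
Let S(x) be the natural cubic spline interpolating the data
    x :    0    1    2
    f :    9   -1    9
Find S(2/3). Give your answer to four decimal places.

Write M_i for S''(x_i). With h_i = 1, 1 and divided differences Δ_i = -10, 10, the continuity of S' gives the tridiagonal system
  1·M_0 + 4·M_1 + 1·M_2 = 6(Δ_1 - Δ_0) = 120
Natural end conditions: M_0 = M_2 = 0.
Solving: M_0 = 0, M_1 = 30, M_2 = 0.
On [0, 1], S(x) = 9 - 15·x + 0·x² + 5·x³.
With x = 2/3: S(2/3) = 13/27.

0.4815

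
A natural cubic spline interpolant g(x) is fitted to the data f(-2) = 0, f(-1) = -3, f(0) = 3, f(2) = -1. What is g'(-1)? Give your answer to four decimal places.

2.3913

Write m_i for g''(x_i). With h_i = 1, 1, 2 and divided differences Δ_i = -3, 6, -2, the continuity of g' gives the tridiagonal system
  1·m_0 + 4·m_1 + 1·m_2 = 6(Δ_1 - Δ_0) = 54
  1·m_1 + 6·m_2 + 2·m_3 = 6(Δ_2 - Δ_1) = -48
Natural end conditions: m_0 = m_3 = 0.
Forward elimination and back-substitution give m_0 = 0, m_1 = 372/23, m_2 = -246/23, m_3 = 0.
On [-1, 0], g'(x) = b_1 + 2c_1·(x + 1) + 3d_1·(x + 1)² with b_1 = Δ_1 - h_1(2m_1 + m_2)/6 = 55/23, c_1 = m_1/2 = 186/23, d_1 = (m_2 - m_1)/(6h_1) = -103/23. So g'(-1) = 55/23.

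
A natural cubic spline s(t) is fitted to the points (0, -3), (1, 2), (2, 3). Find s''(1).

-6

With M_i denoting the second derivative at x_i, h_i = 1, 1, and Δ_i = (y_(i+1) − y_i)/h_i = 5, 1:
  1·M_0 + 4·M_1 + 1·M_2 = 6(Δ_1 - Δ_0) = -24
Natural end conditions: M_0 = M_2 = 0.
Solving the tridiagonal system: M_0 = 0, M_1 = -6, M_2 = 0.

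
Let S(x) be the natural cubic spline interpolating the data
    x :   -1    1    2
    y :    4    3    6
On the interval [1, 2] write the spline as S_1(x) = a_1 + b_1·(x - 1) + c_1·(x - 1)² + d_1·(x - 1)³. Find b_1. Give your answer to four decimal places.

With σ_i denoting the second derivative at x_i, h_i = 2, 1, and Δ_i = (y_(i+1) − y_i)/h_i = -1/2, 3:
  2·σ_0 + 6·σ_1 + 1·σ_2 = 6(Δ_1 - Δ_0) = 21
Natural end conditions: σ_0 = σ_2 = 0.
Solving the tridiagonal system: σ_0 = 0, σ_1 = 7/2, σ_2 = 0.
On [1, 2], with S_1(x) = a_1 + b_1·(x - 1) + c_1·(x - 1)² + d_1·(x - 1)³: c_1 = σ_1/2 = 7/4, d_1 = (σ_2 - σ_1)/(6h_1) = -7/12, b_1 = Δ_1 - h_1(2σ_1 + σ_2)/6 = 11/6.

1.8333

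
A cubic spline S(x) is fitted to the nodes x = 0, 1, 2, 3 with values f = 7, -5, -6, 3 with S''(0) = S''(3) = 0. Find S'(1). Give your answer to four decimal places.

Put σ_i = S'' at the i-th knot. Here h = (1, 1, 1) and Δ = (-12, -1, 9), so the interior equations h_(i-1)·σ_(i-1) + 2(h_(i-1)+h_i)·σ_i + h_i·σ_(i+1) = 6(Δ_i − Δ_(i-1)) read
  1·σ_0 + 4·σ_1 + 1·σ_2 = 6(Δ_1 - Δ_0) = 66
  1·σ_1 + 4·σ_2 + 1·σ_3 = 6(Δ_2 - Δ_1) = 60
Natural end conditions: σ_0 = σ_3 = 0.
Solving the tridiagonal system: σ_0 = 0, σ_1 = 68/5, σ_2 = 58/5, σ_3 = 0.
On [1, 2], S'(x) = b_1 + 2c_1·(x - 1) + 3d_1·(x - 1)² with b_1 = Δ_1 - h_1(2σ_1 + σ_2)/6 = -112/15, c_1 = σ_1/2 = 34/5, d_1 = (σ_2 - σ_1)/(6h_1) = -1/3. So S'(1) = -112/15.

-7.4667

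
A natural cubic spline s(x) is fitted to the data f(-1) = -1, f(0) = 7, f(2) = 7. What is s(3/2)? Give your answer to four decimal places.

8.2500

Let σ_i = s''(x_i). Step sizes h_i = 1, 2; slopes of the chords Δ_i = (y_(i+1) - y_i)/h_i = 8, 0.
  1·σ_0 + 6·σ_1 + 2·σ_2 = 6(Δ_1 - Δ_0) = -48
Natural end conditions: σ_0 = σ_2 = 0.
Forward elimination and back-substitution give σ_0 = 0, σ_1 = -8, σ_2 = 0.
On [0, 2], s(x) = 7 + 16/3·x - 4·x² + 2/3·x³.
With x = 3/2: s(3/2) = 33/4.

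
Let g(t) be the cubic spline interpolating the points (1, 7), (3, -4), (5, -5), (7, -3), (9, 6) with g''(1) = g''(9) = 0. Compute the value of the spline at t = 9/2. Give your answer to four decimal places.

Let M_i = g''(x_i). Step sizes h_i = 2, 2, 2, 2; slopes of the chords Δ_i = (y_(i+1) - y_i)/h_i = -11/2, -1/2, 1, 9/2.
  2·M_0 + 8·M_1 + 2·M_2 = 6(Δ_1 - Δ_0) = 30
  2·M_1 + 8·M_2 + 2·M_3 = 6(Δ_2 - Δ_1) = 9
  2·M_2 + 8·M_3 + 2·M_4 = 6(Δ_3 - Δ_2) = 21
Natural end conditions: M_0 = M_4 = 0.
Forward elimination and back-substitution give M_0 = 0, M_1 = 435/112, M_2 = -15/28, M_3 = 309/112, M_4 = 0.
On [3, 5], g(t) = -4 - 163/56·(t - 3) + 435/224·(t - 3)² - 165/448·(t - 3)³.
With (t - 3) = 3/2: g(9/2) = -18779/3584.

-5.2397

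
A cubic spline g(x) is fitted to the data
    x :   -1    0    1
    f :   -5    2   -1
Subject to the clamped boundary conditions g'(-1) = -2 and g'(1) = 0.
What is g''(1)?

25

Let σ_i = g''(x_i). Step sizes h_i = 1, 1; slopes of the chords Δ_i = (y_(i+1) - y_i)/h_i = 7, -3.
  1·σ_0 + 4·σ_1 + 1·σ_2 = 6(Δ_1 - Δ_0) = -60
Clamped end conditions give two more equations: 2h_0·σ_0 + h_0·σ_1 = 6(Δ_0 - g'(-1)) = 54 and h_1·σ_1 + 2h_1·σ_2 = 6(g'(1) - Δ_1) = 18.
Forward elimination and back-substitution give σ_0 = 43, σ_1 = -32, σ_2 = 25.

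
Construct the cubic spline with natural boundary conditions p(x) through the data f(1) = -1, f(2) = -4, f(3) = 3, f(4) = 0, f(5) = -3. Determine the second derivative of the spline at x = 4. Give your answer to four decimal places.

5.3571

With M_i denoting the second derivative at x_i, h_i = 1, 1, 1, 1, and Δ_i = (y_(i+1) − y_i)/h_i = -3, 7, -3, -3:
  1·M_0 + 4·M_1 + 1·M_2 = 6(Δ_1 - Δ_0) = 60
  1·M_1 + 4·M_2 + 1·M_3 = 6(Δ_2 - Δ_1) = -60
  1·M_2 + 4·M_3 + 1·M_4 = 6(Δ_3 - Δ_2) = 0
Natural end conditions: M_0 = M_4 = 0.
Solving: M_0 = 0, M_1 = 285/14, M_2 = -150/7, M_3 = 75/14, M_4 = 0.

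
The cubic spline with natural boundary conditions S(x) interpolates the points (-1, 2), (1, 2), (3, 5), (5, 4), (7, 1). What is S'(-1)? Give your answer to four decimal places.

-0.5268

Write M_i for S''(x_i). With h_i = 2, 2, 2, 2 and divided differences Δ_i = 0, 3/2, -1/2, -3/2, the continuity of S' gives the tridiagonal system
  2·M_0 + 8·M_1 + 2·M_2 = 6(Δ_1 - Δ_0) = 9
  2·M_1 + 8·M_2 + 2·M_3 = 6(Δ_2 - Δ_1) = -12
  2·M_2 + 8·M_3 + 2·M_4 = 6(Δ_3 - Δ_2) = -6
Natural end conditions: M_0 = M_4 = 0.
Forward elimination and back-substitution give M_0 = 0, M_1 = 177/112, M_2 = -51/28, M_3 = -33/112, M_4 = 0.
On [-1, 1], S'(x) = b_0 + 2c_0·(x + 1) + 3d_0·(x + 1)² with b_0 = Δ_0 - h_0(2M_0 + M_1)/6 = -59/112, c_0 = M_0/2 = 0, d_0 = (M_1 - M_0)/(6h_0) = 59/448. So S'(-1) = -59/112.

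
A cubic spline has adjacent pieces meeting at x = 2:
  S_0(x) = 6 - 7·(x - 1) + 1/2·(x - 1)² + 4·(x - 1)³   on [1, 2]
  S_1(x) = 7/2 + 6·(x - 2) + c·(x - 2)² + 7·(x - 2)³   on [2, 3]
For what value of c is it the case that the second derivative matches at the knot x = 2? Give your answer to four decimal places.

S_0''(x) = 1 + 24·(x - 1), so S_0''(2) = 25. On the right, S_1''(2) = 2c, so c = 25/2.

12.5000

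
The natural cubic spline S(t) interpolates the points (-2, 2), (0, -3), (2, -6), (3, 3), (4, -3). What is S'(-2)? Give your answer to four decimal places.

With σ_i denoting the second derivative at x_i, h_i = 2, 2, 1, 1, and Δ_i = (y_(i+1) − y_i)/h_i = -5/2, -3/2, 9, -6:
  2·σ_0 + 8·σ_1 + 2·σ_2 = 6(Δ_1 - Δ_0) = 6
  2·σ_1 + 6·σ_2 + 1·σ_3 = 6(Δ_2 - Δ_1) = 63
  1·σ_2 + 4·σ_3 + 1·σ_4 = 6(Δ_3 - Δ_2) = -90
Natural end conditions: σ_0 = σ_4 = 0.
Solving: σ_0 = 0, σ_1 = -13/4, σ_2 = 16, σ_3 = -53/2, σ_4 = 0.
On [-2, 0], S'(t) = b_0 + 2c_0·(t + 2) + 3d_0·(t + 2)² with b_0 = Δ_0 - h_0(2σ_0 + σ_1)/6 = -17/12, c_0 = σ_0/2 = 0, d_0 = (σ_1 - σ_0)/(6h_0) = -13/48. So S'(-2) = -17/12.

-1.4167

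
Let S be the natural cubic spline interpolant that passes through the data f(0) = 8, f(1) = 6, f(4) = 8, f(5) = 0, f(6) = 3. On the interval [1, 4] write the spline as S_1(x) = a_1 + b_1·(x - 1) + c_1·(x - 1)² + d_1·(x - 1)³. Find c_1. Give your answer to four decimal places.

3.1085

With m_i denoting the second derivative at x_i, h_i = 1, 3, 1, 1, and Δ_i = (y_(i+1) − y_i)/h_i = -2, 2/3, -8, 3:
  1·m_0 + 8·m_1 + 3·m_2 = 6(Δ_1 - Δ_0) = 16
  3·m_1 + 8·m_2 + 1·m_3 = 6(Δ_2 - Δ_1) = -52
  1·m_2 + 4·m_3 + 1·m_4 = 6(Δ_3 - Δ_2) = 66
Natural end conditions: m_0 = m_4 = 0.
Hence m_0 = 0, m_1 = 659/106, m_2 = -596/53, m_3 = 2047/106, m_4 = 0.
On [1, 4], with S_1(x) = a_1 + b_1·(x - 1) + c_1·(x - 1)² + d_1·(x - 1)³: c_1 = m_1/2 = 659/212, d_1 = (m_2 - m_1)/(6h_1) = -617/636, b_1 = Δ_1 - h_1(2m_1 + m_2)/6 = 23/318.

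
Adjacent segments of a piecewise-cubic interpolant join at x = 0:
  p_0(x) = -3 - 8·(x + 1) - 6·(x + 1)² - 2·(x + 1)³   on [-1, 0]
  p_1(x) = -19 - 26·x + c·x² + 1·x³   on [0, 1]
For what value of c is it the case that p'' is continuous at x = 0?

p_0''(x) = -12 - 12·(x + 1), so p_0''(0) = -24. On the right, p_1''(0) = 2c, so c = -12.

-12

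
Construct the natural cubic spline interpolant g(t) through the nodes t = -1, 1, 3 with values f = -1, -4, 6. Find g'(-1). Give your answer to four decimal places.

With m_i denoting the second derivative at x_i, h_i = 2, 2, and Δ_i = (y_(i+1) − y_i)/h_i = -3/2, 5:
  2·m_0 + 8·m_1 + 2·m_2 = 6(Δ_1 - Δ_0) = 39
Natural end conditions: m_0 = m_2 = 0.
Hence m_0 = 0, m_1 = 39/8, m_2 = 0.
On [-1, 1], g'(t) = b_0 + 2c_0·(t + 1) + 3d_0·(t + 1)² with b_0 = Δ_0 - h_0(2m_0 + m_1)/6 = -25/8, c_0 = m_0/2 = 0, d_0 = (m_1 - m_0)/(6h_0) = 13/32. So g'(-1) = -25/8.

-3.1250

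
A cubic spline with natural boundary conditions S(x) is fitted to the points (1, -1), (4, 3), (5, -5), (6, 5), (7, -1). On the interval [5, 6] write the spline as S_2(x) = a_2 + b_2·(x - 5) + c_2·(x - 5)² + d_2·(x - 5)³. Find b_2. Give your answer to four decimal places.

Put m_i = S'' at the i-th knot. Here h = (3, 1, 1, 1) and Δ = (4/3, -8, 10, -6), so the interior equations h_(i-1)·m_(i-1) + 2(h_(i-1)+h_i)·m_i + h_i·m_(i+1) = 6(Δ_i − Δ_(i-1)) read
  3·m_0 + 8·m_1 + 1·m_2 = 6(Δ_1 - Δ_0) = -56
  1·m_1 + 4·m_2 + 1·m_3 = 6(Δ_2 - Δ_1) = 108
  1·m_2 + 4·m_3 + 1·m_4 = 6(Δ_3 - Δ_2) = -96
Natural end conditions: m_0 = m_4 = 0.
Forward elimination and back-substitution give m_0 = 0, m_1 = -342/29, m_2 = 1112/29, m_3 = -974/29, m_4 = 0.
On [5, 6], with S_2(x) = a_2 + b_2·(x - 5) + c_2·(x - 5)² + d_2·(x - 5)³: c_2 = m_2/2 = 556/29, d_2 = (m_3 - m_2)/(6h_2) = -1043/87, b_2 = Δ_2 - h_2(2m_2 + m_3)/6 = 245/87.

2.8161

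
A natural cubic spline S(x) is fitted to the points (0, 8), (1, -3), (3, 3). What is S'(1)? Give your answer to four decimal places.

-6.3333

With M_i denoting the second derivative at x_i, h_i = 1, 2, and Δ_i = (y_(i+1) − y_i)/h_i = -11, 3:
  1·M_0 + 6·M_1 + 2·M_2 = 6(Δ_1 - Δ_0) = 84
Natural end conditions: M_0 = M_2 = 0.
Forward elimination and back-substitution give M_0 = 0, M_1 = 14, M_2 = 0.
On [1, 3], S'(x) = b_1 + 2c_1·(x - 1) + 3d_1·(x - 1)² with b_1 = Δ_1 - h_1(2M_1 + M_2)/6 = -19/3, c_1 = M_1/2 = 7, d_1 = (M_2 - M_1)/(6h_1) = -7/6. So S'(1) = -19/3.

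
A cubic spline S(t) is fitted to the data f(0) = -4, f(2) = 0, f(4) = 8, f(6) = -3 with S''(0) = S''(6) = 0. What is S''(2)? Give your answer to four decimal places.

3.5000

Put M_i = S'' at the i-th knot. Here h = (2, 2, 2) and Δ = (2, 4, -11/2), so the interior equations h_(i-1)·M_(i-1) + 2(h_(i-1)+h_i)·M_i + h_i·M_(i+1) = 6(Δ_i − Δ_(i-1)) read
  2·M_0 + 8·M_1 + 2·M_2 = 6(Δ_1 - Δ_0) = 12
  2·M_1 + 8·M_2 + 2·M_3 = 6(Δ_2 - Δ_1) = -57
Natural end conditions: M_0 = M_3 = 0.
Solving the tridiagonal system: M_0 = 0, M_1 = 7/2, M_2 = -8, M_3 = 0.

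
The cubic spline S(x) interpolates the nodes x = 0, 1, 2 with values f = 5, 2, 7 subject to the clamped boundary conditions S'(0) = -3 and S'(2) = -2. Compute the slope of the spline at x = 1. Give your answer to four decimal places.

With M_i denoting the second derivative at x_i, h_i = 1, 1, and Δ_i = (y_(i+1) − y_i)/h_i = -3, 5:
  1·M_0 + 4·M_1 + 1·M_2 = 6(Δ_1 - Δ_0) = 48
Clamped end conditions give two more equations: 2h_0·M_0 + h_0·M_1 = 6(Δ_0 - S'(0)) = 0 and h_1·M_1 + 2h_1·M_2 = 6(S'(2) - Δ_1) = -42.
Hence M_0 = -23/2, M_1 = 23, M_2 = -65/2.
On [1, 2], S'(x) = b_1 + 2c_1·(x - 1) + 3d_1·(x - 1)² with b_1 = Δ_1 - h_1(2M_1 + M_2)/6 = 11/4, c_1 = M_1/2 = 23/2, d_1 = (M_2 - M_1)/(6h_1) = -37/4. So S'(1) = 11/4.

2.7500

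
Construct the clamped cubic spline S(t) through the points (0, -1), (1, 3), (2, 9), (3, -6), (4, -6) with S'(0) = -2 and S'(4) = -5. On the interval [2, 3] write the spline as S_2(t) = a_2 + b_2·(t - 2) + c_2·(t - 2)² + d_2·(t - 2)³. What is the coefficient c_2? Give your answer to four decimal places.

-22.5000

Let σ_i = S''(x_i). Step sizes h_i = 1, 1, 1, 1; slopes of the chords Δ_i = (y_(i+1) - y_i)/h_i = 4, 6, -15, 0.
  1·σ_0 + 4·σ_1 + 1·σ_2 = 6(Δ_1 - Δ_0) = 12
  1·σ_1 + 4·σ_2 + 1·σ_3 = 6(Δ_2 - Δ_1) = -126
  1·σ_2 + 4·σ_3 + 1·σ_4 = 6(Δ_3 - Δ_2) = 90
Clamped end conditions give two more equations: 2h_0·σ_0 + h_0·σ_1 = 6(Δ_0 - S'(0)) = 36 and h_3·σ_3 + 2h_3·σ_4 = 6(S'(4) - Δ_3) = -30.
Solving the tridiagonal system: σ_0 = 87/7, σ_1 = 78/7, σ_2 = -45, σ_3 = 300/7, σ_4 = -255/7.
On [2, 3], with S_2(t) = a_2 + b_2·(t - 2) + c_2·(t - 2)² + d_2·(t - 2)³: c_2 = σ_2/2 = -45/2, d_2 = (σ_3 - σ_2)/(6h_2) = 205/14, b_2 = Δ_2 - h_2(2σ_2 + σ_3)/6 = -50/7.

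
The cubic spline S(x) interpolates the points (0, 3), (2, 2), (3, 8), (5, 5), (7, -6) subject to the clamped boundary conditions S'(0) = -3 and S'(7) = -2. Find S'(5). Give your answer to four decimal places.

-5.9180

Put σ_i = S'' at the i-th knot. Here h = (2, 1, 2, 2) and Δ = (-1/2, 6, -3/2, -11/2), so the interior equations h_(i-1)·σ_(i-1) + 2(h_(i-1)+h_i)·σ_i + h_i·σ_(i+1) = 6(Δ_i − Δ_(i-1)) read
  2·σ_0 + 6·σ_1 + 1·σ_2 = 6(Δ_1 - Δ_0) = 39
  1·σ_1 + 6·σ_2 + 2·σ_3 = 6(Δ_2 - Δ_1) = -45
  2·σ_2 + 8·σ_3 + 2·σ_4 = 6(Δ_3 - Δ_2) = -24
Clamped end conditions give two more equations: 2h_0·σ_0 + h_0·σ_1 = 6(Δ_0 - S'(0)) = 15 and h_3·σ_3 + 2h_3·σ_4 = 6(S'(7) - Δ_3) = 21.
Solving: σ_0 = -47/244, σ_1 = 481/61, σ_2 = -967/122, σ_3 = -325/122, σ_4 = 803/122.
On [5, 7], S'(x) = b_3 + 2c_3·(x - 5) + 3d_3·(x - 5)² with b_3 = Δ_3 - h_3(2σ_3 + σ_4)/6 = -361/61, c_3 = σ_3/2 = -325/244, d_3 = (σ_4 - σ_3)/(6h_3) = 47/61. So S'(5) = -361/61.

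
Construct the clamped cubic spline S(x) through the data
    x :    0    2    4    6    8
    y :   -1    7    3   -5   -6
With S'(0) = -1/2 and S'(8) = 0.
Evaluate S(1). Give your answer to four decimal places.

2.1786

Let σ_i = S''(x_i). Step sizes h_i = 2, 2, 2, 2; slopes of the chords Δ_i = (y_(i+1) - y_i)/h_i = 4, -2, -4, -1/2.
  2·σ_0 + 8·σ_1 + 2·σ_2 = 6(Δ_1 - Δ_0) = -36
  2·σ_1 + 8·σ_2 + 2·σ_3 = 6(Δ_2 - Δ_1) = -12
  2·σ_2 + 8·σ_3 + 2·σ_4 = 6(Δ_3 - Δ_2) = 21
Clamped end conditions give two more equations: 2h_0·σ_0 + h_0·σ_1 = 6(Δ_0 - S'(0)) = 27 and h_3·σ_3 + 2h_3·σ_4 = 6(S'(8) - Δ_3) = 3.
Forward elimination and back-substitution give σ_0 = 143/14, σ_1 = -97/14, σ_2 = -1/2, σ_3 = 41/14, σ_4 = -5/7.
On [0, 2], S(x) = -1 - 1/2·x + 143/28·x² - 10/7·x³.
With x = 1: S(1) = 61/28.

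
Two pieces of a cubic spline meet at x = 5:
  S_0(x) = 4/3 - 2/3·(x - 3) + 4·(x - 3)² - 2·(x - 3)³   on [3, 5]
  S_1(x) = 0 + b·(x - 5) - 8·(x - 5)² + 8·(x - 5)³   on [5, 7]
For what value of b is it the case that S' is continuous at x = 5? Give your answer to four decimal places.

-8.6667

S_0'(x) = -2/3 + 8·(x - 3) - 6·(x - 3)², so S_0'(5) = -26/3. On the right, S_1'(5) = b, so b = -26/3.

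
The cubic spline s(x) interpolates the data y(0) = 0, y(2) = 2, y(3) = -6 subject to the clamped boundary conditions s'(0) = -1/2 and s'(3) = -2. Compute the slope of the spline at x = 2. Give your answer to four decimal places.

-6.7500

Write m_i for s''(x_i). With h_i = 2, 1 and divided differences Δ_i = 1, -8, the continuity of s' gives the tridiagonal system
  2·m_0 + 6·m_1 + 1·m_2 = 6(Δ_1 - Δ_0) = -54
Clamped end conditions give two more equations: 2h_0·m_0 + h_0·m_1 = 6(Δ_0 - s'(0)) = 9 and h_1·m_1 + 2h_1·m_2 = 6(s'(3) - Δ_1) = 36.
Solving the tridiagonal system: m_0 = 43/4, m_1 = -17, m_2 = 53/2.
On [2, 3], s'(x) = b_1 + 2c_1·(x - 2) + 3d_1·(x - 2)² with b_1 = Δ_1 - h_1(2m_1 + m_2)/6 = -27/4, c_1 = m_1/2 = -17/2, d_1 = (m_2 - m_1)/(6h_1) = 29/4. So s'(2) = -27/4.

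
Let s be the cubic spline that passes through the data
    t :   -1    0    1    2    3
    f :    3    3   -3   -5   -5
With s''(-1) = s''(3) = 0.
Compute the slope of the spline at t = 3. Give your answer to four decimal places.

0.1429

Write m_i for s''(x_i). With h_i = 1, 1, 1, 1 and divided differences Δ_i = 0, -6, -2, 0, the continuity of s' gives the tridiagonal system
  1·m_0 + 4·m_1 + 1·m_2 = 6(Δ_1 - Δ_0) = -36
  1·m_1 + 4·m_2 + 1·m_3 = 6(Δ_2 - Δ_1) = 24
  1·m_2 + 4·m_3 + 1·m_4 = 6(Δ_3 - Δ_2) = 12
Natural end conditions: m_0 = m_4 = 0.
Solving the tridiagonal system: m_0 = 0, m_1 = -78/7, m_2 = 60/7, m_3 = 6/7, m_4 = 0.
On [2, 3], s'(t) = b_3 + 2c_3·(t - 2) + 3d_3·(t - 2)² with b_3 = Δ_3 - h_3(2m_3 + m_4)/6 = -2/7, c_3 = m_3/2 = 3/7, d_3 = (m_4 - m_3)/(6h_3) = -1/7. So s'(3) = 1/7.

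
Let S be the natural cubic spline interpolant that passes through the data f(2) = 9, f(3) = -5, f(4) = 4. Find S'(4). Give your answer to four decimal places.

Let m_i = S''(x_i). Step sizes h_i = 1, 1; slopes of the chords Δ_i = (y_(i+1) - y_i)/h_i = -14, 9.
  1·m_0 + 4·m_1 + 1·m_2 = 6(Δ_1 - Δ_0) = 138
Natural end conditions: m_0 = m_2 = 0.
Solving the tridiagonal system: m_0 = 0, m_1 = 69/2, m_2 = 0.
On [3, 4], S'(x) = b_1 + 2c_1·(x - 3) + 3d_1·(x - 3)² with b_1 = Δ_1 - h_1(2m_1 + m_2)/6 = -5/2, c_1 = m_1/2 = 69/4, d_1 = (m_2 - m_1)/(6h_1) = -23/4. So S'(4) = 59/4.

14.7500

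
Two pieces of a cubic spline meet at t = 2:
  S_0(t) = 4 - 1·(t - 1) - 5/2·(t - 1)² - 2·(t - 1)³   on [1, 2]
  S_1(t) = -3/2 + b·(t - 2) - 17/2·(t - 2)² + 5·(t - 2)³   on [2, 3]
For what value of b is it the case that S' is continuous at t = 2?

-12

S_0'(t) = -1 - 5·(t - 1) - 6·(t - 1)², so S_0'(2) = -12. On the right, S_1'(2) = b, so b = -12.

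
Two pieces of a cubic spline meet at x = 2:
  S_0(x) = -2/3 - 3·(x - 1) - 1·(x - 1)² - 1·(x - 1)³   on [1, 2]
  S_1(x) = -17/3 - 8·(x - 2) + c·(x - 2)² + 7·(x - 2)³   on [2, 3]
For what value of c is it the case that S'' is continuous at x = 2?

S_0''(x) = -2 - 6·(x - 1), so S_0''(2) = -8. On the right, S_1''(2) = 2c, so c = -4.

-4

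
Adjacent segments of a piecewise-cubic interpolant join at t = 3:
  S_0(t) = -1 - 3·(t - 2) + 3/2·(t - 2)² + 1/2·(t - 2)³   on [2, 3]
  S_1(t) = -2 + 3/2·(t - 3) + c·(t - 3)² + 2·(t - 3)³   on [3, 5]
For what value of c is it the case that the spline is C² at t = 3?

3

S_0''(t) = 3 + 3·(t - 2), so S_0''(3) = 6. On the right, S_1''(3) = 2c, so c = 3.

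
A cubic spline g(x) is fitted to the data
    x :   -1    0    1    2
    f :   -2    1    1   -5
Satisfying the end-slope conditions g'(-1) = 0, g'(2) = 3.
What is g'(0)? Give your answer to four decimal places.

Let m_i = g''(x_i). Step sizes h_i = 1, 1, 1; slopes of the chords Δ_i = (y_(i+1) - y_i)/h_i = 3, 0, -6.
  1·m_0 + 4·m_1 + 1·m_2 = 6(Δ_1 - Δ_0) = -18
  1·m_1 + 4·m_2 + 1·m_3 = 6(Δ_2 - Δ_1) = -36
Clamped end conditions give two more equations: 2h_0·m_0 + h_0·m_1 = 6(Δ_0 - g'(-1)) = 18 and h_2·m_2 + 2h_2·m_3 = 6(g'(2) - Δ_2) = 54.
Solving: m_0 = 52/5, m_1 = -14/5, m_2 = -86/5, m_3 = 178/5.
On [0, 1], g'(x) = b_1 + 2c_1·x + 3d_1·x² with b_1 = Δ_1 - h_1(2m_1 + m_2)/6 = 19/5, c_1 = m_1/2 = -7/5, d_1 = (m_2 - m_1)/(6h_1) = -12/5. So g'(0) = 19/5.

3.8000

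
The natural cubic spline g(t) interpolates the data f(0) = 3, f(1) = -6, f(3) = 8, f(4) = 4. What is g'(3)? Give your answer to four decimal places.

Let m_i = g''(x_i). Step sizes h_i = 1, 2, 1; slopes of the chords Δ_i = (y_(i+1) - y_i)/h_i = -9, 7, -4.
  1·m_0 + 6·m_1 + 2·m_2 = 6(Δ_1 - Δ_0) = 96
  2·m_1 + 6·m_2 + 1·m_3 = 6(Δ_2 - Δ_1) = -66
Natural end conditions: m_0 = m_3 = 0.
Solving: m_0 = 0, m_1 = 177/8, m_2 = -147/8, m_3 = 0.
On [3, 4], g'(t) = b_2 + 2c_2·(t - 3) + 3d_2·(t - 3)² with b_2 = Δ_2 - h_2(2m_2 + m_3)/6 = 17/8, c_2 = m_2/2 = -147/16, d_2 = (m_3 - m_2)/(6h_2) = 49/16. So g'(3) = 17/8.

2.1250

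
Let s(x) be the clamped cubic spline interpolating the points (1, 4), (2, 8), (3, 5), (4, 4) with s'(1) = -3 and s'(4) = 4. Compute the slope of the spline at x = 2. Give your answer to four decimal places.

Write M_i for s''(x_i). With h_i = 1, 1, 1 and divided differences Δ_i = 4, -3, -1, the continuity of s' gives the tridiagonal system
  1·M_0 + 4·M_1 + 1·M_2 = 6(Δ_1 - Δ_0) = -42
  1·M_1 + 4·M_2 + 1·M_3 = 6(Δ_2 - Δ_1) = 12
Clamped end conditions give two more equations: 2h_0·M_0 + h_0·M_1 = 6(Δ_0 - s'(1)) = 42 and h_2·M_2 + 2h_2·M_3 = 6(s'(4) - Δ_2) = 30.
Solving: M_0 = 92/3, M_1 = -58/3, M_2 = 14/3, M_3 = 38/3.
On [2, 3], s'(x) = b_1 + 2c_1·(x - 2) + 3d_1·(x - 2)² with b_1 = Δ_1 - h_1(2M_1 + M_2)/6 = 8/3, c_1 = M_1/2 = -29/3, d_1 = (M_2 - M_1)/(6h_1) = 4. So s'(2) = 8/3.

2.6667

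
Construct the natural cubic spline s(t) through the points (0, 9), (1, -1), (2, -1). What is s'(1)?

With M_i denoting the second derivative at x_i, h_i = 1, 1, and Δ_i = (y_(i+1) − y_i)/h_i = -10, 0:
  1·M_0 + 4·M_1 + 1·M_2 = 6(Δ_1 - Δ_0) = 60
Natural end conditions: M_0 = M_2 = 0.
Solving: M_0 = 0, M_1 = 15, M_2 = 0.
On [1, 2], s'(t) = b_1 + 2c_1·(t - 1) + 3d_1·(t - 1)² with b_1 = Δ_1 - h_1(2M_1 + M_2)/6 = -5, c_1 = M_1/2 = 15/2, d_1 = (M_2 - M_1)/(6h_1) = -5/2. So s'(1) = -5.

-5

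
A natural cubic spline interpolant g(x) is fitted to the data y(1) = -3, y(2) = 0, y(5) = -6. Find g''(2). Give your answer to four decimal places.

-3.7500

With σ_i denoting the second derivative at x_i, h_i = 1, 3, and Δ_i = (y_(i+1) − y_i)/h_i = 3, -2:
  1·σ_0 + 8·σ_1 + 3·σ_2 = 6(Δ_1 - Δ_0) = -30
Natural end conditions: σ_0 = σ_2 = 0.
Forward elimination and back-substitution give σ_0 = 0, σ_1 = -15/4, σ_2 = 0.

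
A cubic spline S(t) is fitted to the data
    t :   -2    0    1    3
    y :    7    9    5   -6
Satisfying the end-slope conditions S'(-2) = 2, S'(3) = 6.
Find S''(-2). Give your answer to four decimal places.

0.4063

Let M_i = S''(x_i). Step sizes h_i = 2, 1, 2; slopes of the chords Δ_i = (y_(i+1) - y_i)/h_i = 1, -4, -11/2.
  2·M_0 + 6·M_1 + 1·M_2 = 6(Δ_1 - Δ_0) = -30
  1·M_1 + 6·M_2 + 2·M_3 = 6(Δ_2 - Δ_1) = -9
Clamped end conditions give two more equations: 2h_0·M_0 + h_0·M_1 = 6(Δ_0 - S'(-2)) = -6 and h_2·M_2 + 2h_2·M_3 = 6(S'(3) - Δ_2) = 69.
Solving the tridiagonal system: M_0 = 13/32, M_1 = -61/16, M_2 = -127/16, M_3 = 679/32.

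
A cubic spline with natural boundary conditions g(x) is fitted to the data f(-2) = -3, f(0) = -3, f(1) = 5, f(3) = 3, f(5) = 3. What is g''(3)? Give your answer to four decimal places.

Put M_i = g'' at the i-th knot. Here h = (2, 1, 2, 2) and Δ = (0, 8, -1, 0), so the interior equations h_(i-1)·M_(i-1) + 2(h_(i-1)+h_i)·M_i + h_i·M_(i+1) = 6(Δ_i − Δ_(i-1)) read
  2·M_0 + 6·M_1 + 1·M_2 = 6(Δ_1 - Δ_0) = 48
  1·M_1 + 6·M_2 + 2·M_3 = 6(Δ_2 - Δ_1) = -54
  2·M_2 + 8·M_3 + 2·M_4 = 6(Δ_3 - Δ_2) = 6
Natural end conditions: M_0 = M_4 = 0.
Solving the tridiagonal system: M_0 = 0, M_1 = 639/64, M_2 = -381/32, M_3 = 477/128, M_4 = 0.

3.7266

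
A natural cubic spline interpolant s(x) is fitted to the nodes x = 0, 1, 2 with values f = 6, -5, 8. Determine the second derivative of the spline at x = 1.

36

With m_i denoting the second derivative at x_i, h_i = 1, 1, and Δ_i = (y_(i+1) − y_i)/h_i = -11, 13:
  1·m_0 + 4·m_1 + 1·m_2 = 6(Δ_1 - Δ_0) = 144
Natural end conditions: m_0 = m_2 = 0.
Solving the tridiagonal system: m_0 = 0, m_1 = 36, m_2 = 0.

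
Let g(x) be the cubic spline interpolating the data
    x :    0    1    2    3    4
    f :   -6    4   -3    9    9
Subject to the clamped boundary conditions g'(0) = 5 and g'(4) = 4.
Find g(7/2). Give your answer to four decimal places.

Put m_i = g'' at the i-th knot. Here h = (1, 1, 1, 1) and Δ = (10, -7, 12, 0), so the interior equations h_(i-1)·m_(i-1) + 2(h_(i-1)+h_i)·m_i + h_i·m_(i+1) = 6(Δ_i − Δ_(i-1)) read
  1·m_0 + 4·m_1 + 1·m_2 = 6(Δ_1 - Δ_0) = -102
  1·m_1 + 4·m_2 + 1·m_3 = 6(Δ_2 - Δ_1) = 114
  1·m_2 + 4·m_3 + 1·m_4 = 6(Δ_3 - Δ_2) = -72
Clamped end conditions give two more equations: 2h_0·m_0 + h_0·m_1 = 6(Δ_0 - g'(0)) = 30 and h_3·m_3 + 2h_3·m_4 = 6(g'(4) - Δ_3) = 24.
Forward elimination and back-substitution give m_0 = 272/7, m_1 = -334/7, m_2 = 50, m_3 = -268/7, m_4 = 218/7.
On [3, 4], g(x) = 9 + 53/7·(x - 3) - 134/7·(x - 3)² + 81/7·(x - 3)³.
With (x - 3) = 1/2: g(7/2) = 529/56.

9.4464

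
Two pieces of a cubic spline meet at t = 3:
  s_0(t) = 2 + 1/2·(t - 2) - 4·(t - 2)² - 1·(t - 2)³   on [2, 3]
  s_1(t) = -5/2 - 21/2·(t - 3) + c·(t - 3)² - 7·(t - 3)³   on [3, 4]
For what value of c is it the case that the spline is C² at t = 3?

-7

s_0''(t) = -8 - 6·(t - 2), so s_0''(3) = -14. On the right, s_1''(3) = 2c, so c = -7.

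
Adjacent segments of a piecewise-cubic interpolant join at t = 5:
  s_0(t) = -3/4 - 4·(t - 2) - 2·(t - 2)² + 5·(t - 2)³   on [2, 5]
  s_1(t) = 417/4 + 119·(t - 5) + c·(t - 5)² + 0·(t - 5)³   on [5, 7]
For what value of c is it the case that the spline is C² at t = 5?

s_0''(t) = -4 + 30·(t - 2), so s_0''(5) = 86. On the right, s_1''(5) = 2c, so c = 43.

43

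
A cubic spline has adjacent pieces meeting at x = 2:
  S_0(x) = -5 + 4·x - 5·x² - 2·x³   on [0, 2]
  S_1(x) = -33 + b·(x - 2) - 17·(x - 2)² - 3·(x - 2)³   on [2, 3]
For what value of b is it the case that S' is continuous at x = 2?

-40

S_0'(x) = 4 - 10·x - 6·x², so S_0'(2) = -40. On the right, S_1'(2) = b, so b = -40.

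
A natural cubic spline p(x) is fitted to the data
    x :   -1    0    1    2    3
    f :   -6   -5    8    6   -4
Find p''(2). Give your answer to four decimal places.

Write m_i for p''(x_i). With h_i = 1, 1, 1, 1 and divided differences Δ_i = 1, 13, -2, -10, the continuity of p' gives the tridiagonal system
  1·m_0 + 4·m_1 + 1·m_2 = 6(Δ_1 - Δ_0) = 72
  1·m_1 + 4·m_2 + 1·m_3 = 6(Δ_2 - Δ_1) = -90
  1·m_2 + 4·m_3 + 1·m_4 = 6(Δ_3 - Δ_2) = -48
Natural end conditions: m_0 = m_4 = 0.
Solving: m_0 = 0, m_1 = 174/7, m_2 = -192/7, m_3 = -36/7, m_4 = 0.

-5.1429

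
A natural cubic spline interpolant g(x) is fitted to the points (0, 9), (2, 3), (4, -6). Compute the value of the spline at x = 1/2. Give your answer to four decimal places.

Write σ_i for g''(x_i). With h_i = 2, 2 and divided differences Δ_i = -3, -9/2, the continuity of g' gives the tridiagonal system
  2·σ_0 + 8·σ_1 + 2·σ_2 = 6(Δ_1 - Δ_0) = -9
Natural end conditions: σ_0 = σ_2 = 0.
Forward elimination and back-substitution give σ_0 = 0, σ_1 = -9/8, σ_2 = 0.
On [0, 2], g(x) = 9 - 21/8·x + 0·x² - 3/32·x³.
With x = 1/2: g(1/2) = 1965/256.

7.6758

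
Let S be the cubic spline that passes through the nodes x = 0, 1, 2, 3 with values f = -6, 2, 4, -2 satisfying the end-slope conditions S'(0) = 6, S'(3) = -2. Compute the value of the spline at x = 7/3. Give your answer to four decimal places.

1.9605

Put M_i = S'' at the i-th knot. Here h = (1, 1, 1) and Δ = (8, 2, -6), so the interior equations h_(i-1)·M_(i-1) + 2(h_(i-1)+h_i)·M_i + h_i·M_(i+1) = 6(Δ_i − Δ_(i-1)) read
  1·M_0 + 4·M_1 + 1·M_2 = 6(Δ_1 - Δ_0) = -36
  1·M_1 + 4·M_2 + 1·M_3 = 6(Δ_2 - Δ_1) = -48
Clamped end conditions give two more equations: 2h_0·M_0 + h_0·M_1 = 6(Δ_0 - S'(0)) = 12 and h_2·M_2 + 2h_2·M_3 = 6(S'(3) - Δ_2) = 24.
Forward elimination and back-substitution give M_0 = 148/15, M_1 = -116/15, M_2 = -224/15, M_3 = 292/15.
On [2, 3], S(x) = 4 - 64/15·(x - 2) - 112/15·(x - 2)² + 86/15·(x - 2)³.
With (x - 2) = 1/3: S(7/3) = 794/405.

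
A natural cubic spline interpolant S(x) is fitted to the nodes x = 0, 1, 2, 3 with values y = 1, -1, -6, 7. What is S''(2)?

Put σ_i = S'' at the i-th knot. Here h = (1, 1, 1) and Δ = (-2, -5, 13), so the interior equations h_(i-1)·σ_(i-1) + 2(h_(i-1)+h_i)·σ_i + h_i·σ_(i+1) = 6(Δ_i − Δ_(i-1)) read
  1·σ_0 + 4·σ_1 + 1·σ_2 = 6(Δ_1 - Δ_0) = -18
  1·σ_1 + 4·σ_2 + 1·σ_3 = 6(Δ_2 - Δ_1) = 108
Natural end conditions: σ_0 = σ_3 = 0.
Solving the tridiagonal system: σ_0 = 0, σ_1 = -12, σ_2 = 30, σ_3 = 0.

30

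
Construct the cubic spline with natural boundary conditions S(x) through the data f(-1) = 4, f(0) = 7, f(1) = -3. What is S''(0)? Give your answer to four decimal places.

Put m_i = S'' at the i-th knot. Here h = (1, 1) and Δ = (3, -10), so the interior equations h_(i-1)·m_(i-1) + 2(h_(i-1)+h_i)·m_i + h_i·m_(i+1) = 6(Δ_i − Δ_(i-1)) read
  1·m_0 + 4·m_1 + 1·m_2 = 6(Δ_1 - Δ_0) = -78
Natural end conditions: m_0 = m_2 = 0.
Solving: m_0 = 0, m_1 = -39/2, m_2 = 0.

-19.5000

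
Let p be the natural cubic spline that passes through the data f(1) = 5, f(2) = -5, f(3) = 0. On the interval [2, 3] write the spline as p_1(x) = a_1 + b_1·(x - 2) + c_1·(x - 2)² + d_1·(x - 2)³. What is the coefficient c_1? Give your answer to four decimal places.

11.2500

With M_i denoting the second derivative at x_i, h_i = 1, 1, and Δ_i = (y_(i+1) − y_i)/h_i = -10, 5:
  1·M_0 + 4·M_1 + 1·M_2 = 6(Δ_1 - Δ_0) = 90
Natural end conditions: M_0 = M_2 = 0.
Forward elimination and back-substitution give M_0 = 0, M_1 = 45/2, M_2 = 0.
On [2, 3], with p_1(x) = a_1 + b_1·(x - 2) + c_1·(x - 2)² + d_1·(x - 2)³: c_1 = M_1/2 = 45/4, d_1 = (M_2 - M_1)/(6h_1) = -15/4, b_1 = Δ_1 - h_1(2M_1 + M_2)/6 = -5/2.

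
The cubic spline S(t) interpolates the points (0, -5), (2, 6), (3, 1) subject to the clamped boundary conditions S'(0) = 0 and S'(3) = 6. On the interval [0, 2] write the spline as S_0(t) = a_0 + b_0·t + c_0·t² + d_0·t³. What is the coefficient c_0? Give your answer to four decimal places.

10.3750

Write m_i for S''(x_i). With h_i = 2, 1 and divided differences Δ_i = 11/2, -5, the continuity of S' gives the tridiagonal system
  2·m_0 + 6·m_1 + 1·m_2 = 6(Δ_1 - Δ_0) = -63
Clamped end conditions give two more equations: 2h_0·m_0 + h_0·m_1 = 6(Δ_0 - S'(0)) = 33 and h_1·m_1 + 2h_1·m_2 = 6(S'(3) - Δ_1) = 66.
Forward elimination and back-substitution give m_0 = 83/4, m_1 = -25, m_2 = 91/2.
On [0, 2], with S_0(t) = a_0 + b_0·t + c_0·t² + d_0·t³: c_0 = m_0/2 = 83/8, d_0 = (m_1 - m_0)/(6h_0) = -61/16, b_0 = Δ_0 - h_0(2m_0 + m_1)/6 = 0.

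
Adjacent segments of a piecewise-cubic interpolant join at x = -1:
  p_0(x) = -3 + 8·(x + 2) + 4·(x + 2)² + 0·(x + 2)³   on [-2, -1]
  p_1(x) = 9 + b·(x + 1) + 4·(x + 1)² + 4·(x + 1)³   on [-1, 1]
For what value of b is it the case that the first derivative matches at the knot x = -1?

16

p_0'(x) = 8 + 8·(x + 2) + 0·(x + 2)², so p_0'(-1) = 16. On the right, p_1'(-1) = b, so b = 16.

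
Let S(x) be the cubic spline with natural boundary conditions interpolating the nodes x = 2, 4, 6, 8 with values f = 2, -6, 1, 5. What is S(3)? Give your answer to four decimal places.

Write σ_i for S''(x_i). With h_i = 2, 2, 2 and divided differences Δ_i = -4, 7/2, 2, the continuity of S' gives the tridiagonal system
  2·σ_0 + 8·σ_1 + 2·σ_2 = 6(Δ_1 - Δ_0) = 45
  2·σ_1 + 8·σ_2 + 2·σ_3 = 6(Δ_2 - Δ_1) = -9
Natural end conditions: σ_0 = σ_3 = 0.
Hence σ_0 = 0, σ_1 = 63/10, σ_2 = -27/10, σ_3 = 0.
On [2, 4], S(x) = 2 - 61/10·(x - 2) + 0·(x - 2)² + 21/40·(x - 2)³.
With (x - 2) = 1: S(3) = -143/40.

-3.5750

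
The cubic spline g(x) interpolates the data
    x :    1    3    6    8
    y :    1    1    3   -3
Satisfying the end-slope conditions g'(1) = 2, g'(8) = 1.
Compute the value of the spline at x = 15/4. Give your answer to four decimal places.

With σ_i denoting the second derivative at x_i, h_i = 2, 3, 2, and Δ_i = (y_(i+1) − y_i)/h_i = 0, 2/3, -3:
  2·σ_0 + 10·σ_1 + 3·σ_2 = 6(Δ_1 - Δ_0) = 4
  3·σ_1 + 10·σ_2 + 2·σ_3 = 6(Δ_2 - Δ_1) = -22
Clamped end conditions give two more equations: 2h_0·σ_0 + h_0·σ_1 = 6(Δ_0 - g'(1)) = -12 and h_2·σ_2 + 2h_2·σ_3 = 6(g'(8) - Δ_2) = 24.
Solving the tridiagonal system: σ_0 = -13/3, σ_1 = 8/3, σ_2 = -14/3, σ_3 = 25/3.
On [3, 6], g(x) = 1 + 1/3·(x - 3) + 4/3·(x - 3)² - 11/27·(x - 3)³.
With (x - 3) = 3/4: g(15/4) = 117/64.

1.8281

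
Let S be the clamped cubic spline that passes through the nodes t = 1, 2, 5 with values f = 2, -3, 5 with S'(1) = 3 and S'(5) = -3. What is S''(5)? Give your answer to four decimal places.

-12.9167

With σ_i denoting the second derivative at x_i, h_i = 1, 3, and Δ_i = (y_(i+1) − y_i)/h_i = -5, 8/3:
  1·σ_0 + 8·σ_1 + 3·σ_2 = 6(Δ_1 - Δ_0) = 46
Clamped end conditions give two more equations: 2h_0·σ_0 + h_0·σ_1 = 6(Δ_0 - S'(1)) = -48 and h_1·σ_1 + 2h_1·σ_2 = 6(S'(5) - Δ_1) = -34.
Forward elimination and back-substitution give σ_0 = -125/4, σ_1 = 29/2, σ_2 = -155/12.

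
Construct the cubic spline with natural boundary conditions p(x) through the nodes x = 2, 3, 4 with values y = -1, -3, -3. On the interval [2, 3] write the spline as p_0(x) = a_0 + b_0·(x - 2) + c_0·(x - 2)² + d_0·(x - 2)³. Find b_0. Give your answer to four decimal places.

Let M_i = p''(x_i). Step sizes h_i = 1, 1; slopes of the chords Δ_i = (y_(i+1) - y_i)/h_i = -2, 0.
  1·M_0 + 4·M_1 + 1·M_2 = 6(Δ_1 - Δ_0) = 12
Natural end conditions: M_0 = M_2 = 0.
Forward elimination and back-substitution give M_0 = 0, M_1 = 3, M_2 = 0.
On [2, 3], with p_0(x) = a_0 + b_0·(x - 2) + c_0·(x - 2)² + d_0·(x - 2)³: c_0 = M_0/2 = 0, d_0 = (M_1 - M_0)/(6h_0) = 1/2, b_0 = Δ_0 - h_0(2M_0 + M_1)/6 = -5/2.

-2.5000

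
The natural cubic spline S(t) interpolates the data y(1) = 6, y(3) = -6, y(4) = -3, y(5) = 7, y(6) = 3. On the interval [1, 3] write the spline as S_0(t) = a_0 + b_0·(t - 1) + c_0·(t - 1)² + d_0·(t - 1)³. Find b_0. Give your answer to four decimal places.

Let σ_i = S''(x_i). Step sizes h_i = 2, 1, 1, 1; slopes of the chords Δ_i = (y_(i+1) - y_i)/h_i = -6, 3, 10, -4.
  2·σ_0 + 6·σ_1 + 1·σ_2 = 6(Δ_1 - Δ_0) = 54
  1·σ_1 + 4·σ_2 + 1·σ_3 = 6(Δ_2 - Δ_1) = 42
  1·σ_2 + 4·σ_3 + 1·σ_4 = 6(Δ_3 - Δ_2) = -84
Natural end conditions: σ_0 = σ_4 = 0.
Forward elimination and back-substitution give σ_0 = 0, σ_1 = 279/43, σ_2 = 648/43, σ_3 = -1065/43, σ_4 = 0.
On [1, 3], with S_0(t) = a_0 + b_0·(t - 1) + c_0·(t - 1)² + d_0·(t - 1)³: c_0 = σ_0/2 = 0, d_0 = (σ_1 - σ_0)/(6h_0) = 93/172, b_0 = Δ_0 - h_0(2σ_0 + σ_1)/6 = -351/43.

-8.1628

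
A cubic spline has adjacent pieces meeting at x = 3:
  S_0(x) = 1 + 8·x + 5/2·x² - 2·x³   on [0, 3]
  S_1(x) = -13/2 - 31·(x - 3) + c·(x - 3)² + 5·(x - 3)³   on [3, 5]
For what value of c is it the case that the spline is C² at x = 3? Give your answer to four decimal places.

S_0''(x) = 5 - 12·x, so S_0''(3) = -31. On the right, S_1''(3) = 2c, so c = -31/2.

-15.5000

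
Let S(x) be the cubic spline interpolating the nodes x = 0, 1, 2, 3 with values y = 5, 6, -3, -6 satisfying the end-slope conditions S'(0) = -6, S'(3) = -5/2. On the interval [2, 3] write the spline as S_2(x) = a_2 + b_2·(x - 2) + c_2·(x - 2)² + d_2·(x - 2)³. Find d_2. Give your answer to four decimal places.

Put M_i = S'' at the i-th knot. Here h = (1, 1, 1) and Δ = (1, -9, -3), so the interior equations h_(i-1)·M_(i-1) + 2(h_(i-1)+h_i)·M_i + h_i·M_(i+1) = 6(Δ_i − Δ_(i-1)) read
  1·M_0 + 4·M_1 + 1·M_2 = 6(Δ_1 - Δ_0) = -60
  1·M_1 + 4·M_2 + 1·M_3 = 6(Δ_2 - Δ_1) = 36
Clamped end conditions give two more equations: 2h_0·M_0 + h_0·M_1 = 6(Δ_0 - S'(0)) = 42 and h_2·M_2 + 2h_2·M_3 = 6(S'(3) - Δ_2) = 3.
Solving the tridiagonal system: M_0 = 527/15, M_1 = -424/15, M_2 = 269/15, M_3 = -112/15.
On [2, 3], with S_2(x) = a_2 + b_2·(x - 2) + c_2·(x - 2)² + d_2·(x - 2)³: c_2 = M_2/2 = 269/30, d_2 = (M_3 - M_2)/(6h_2) = -127/30, b_2 = Δ_2 - h_2(2M_2 + M_3)/6 = -116/15.

-4.2333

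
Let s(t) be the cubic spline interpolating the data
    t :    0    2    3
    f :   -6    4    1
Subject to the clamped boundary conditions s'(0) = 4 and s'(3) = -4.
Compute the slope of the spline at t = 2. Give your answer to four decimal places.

0.1667

Let σ_i = s''(x_i). Step sizes h_i = 2, 1; slopes of the chords Δ_i = (y_(i+1) - y_i)/h_i = 5, -3.
  2·σ_0 + 6·σ_1 + 1·σ_2 = 6(Δ_1 - Δ_0) = -48
Clamped end conditions give two more equations: 2h_0·σ_0 + h_0·σ_1 = 6(Δ_0 - s'(0)) = 6 and h_1·σ_1 + 2h_1·σ_2 = 6(s'(3) - Δ_1) = -6.
Solving: σ_0 = 41/6, σ_1 = -32/3, σ_2 = 7/3.
On [2, 3], s'(t) = b_1 + 2c_1·(t - 2) + 3d_1·(t - 2)² with b_1 = Δ_1 - h_1(2σ_1 + σ_2)/6 = 1/6, c_1 = σ_1/2 = -16/3, d_1 = (σ_2 - σ_1)/(6h_1) = 13/6. So s'(2) = 1/6.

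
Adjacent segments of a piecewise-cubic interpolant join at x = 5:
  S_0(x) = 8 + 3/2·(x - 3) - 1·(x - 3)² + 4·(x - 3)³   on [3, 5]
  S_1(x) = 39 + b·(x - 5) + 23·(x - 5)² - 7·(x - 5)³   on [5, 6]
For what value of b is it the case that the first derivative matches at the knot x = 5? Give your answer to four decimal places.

S_0'(x) = 3/2 - 2·(x - 3) + 12·(x - 3)², so S_0'(5) = 91/2. On the right, S_1'(5) = b, so b = 91/2.

45.5000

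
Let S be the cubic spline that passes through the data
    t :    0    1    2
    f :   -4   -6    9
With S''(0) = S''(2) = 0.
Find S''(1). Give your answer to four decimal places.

25.5000

Let σ_i = S''(x_i). Step sizes h_i = 1, 1; slopes of the chords Δ_i = (y_(i+1) - y_i)/h_i = -2, 15.
  1·σ_0 + 4·σ_1 + 1·σ_2 = 6(Δ_1 - Δ_0) = 102
Natural end conditions: σ_0 = σ_2 = 0.
Hence σ_0 = 0, σ_1 = 51/2, σ_2 = 0.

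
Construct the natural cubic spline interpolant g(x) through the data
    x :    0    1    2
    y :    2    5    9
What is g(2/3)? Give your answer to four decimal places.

Let m_i = g''(x_i). Step sizes h_i = 1, 1; slopes of the chords Δ_i = (y_(i+1) - y_i)/h_i = 3, 4.
  1·m_0 + 4·m_1 + 1·m_2 = 6(Δ_1 - Δ_0) = 6
Natural end conditions: m_0 = m_2 = 0.
Solving: m_0 = 0, m_1 = 3/2, m_2 = 0.
On [0, 1], g(x) = 2 + 11/4·x + 0·x² + 1/4·x³.
With x = 2/3: g(2/3) = 211/54.

3.9074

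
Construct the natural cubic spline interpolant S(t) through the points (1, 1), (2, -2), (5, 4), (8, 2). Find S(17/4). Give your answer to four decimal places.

Write σ_i for S''(x_i). With h_i = 1, 3, 3 and divided differences Δ_i = -3, 2, -2/3, the continuity of S' gives the tridiagonal system
  1·σ_0 + 8·σ_1 + 3·σ_2 = 6(Δ_1 - Δ_0) = 30
  3·σ_1 + 12·σ_2 + 3·σ_3 = 6(Δ_2 - Δ_1) = -16
Natural end conditions: σ_0 = σ_3 = 0.
Solving the tridiagonal system: σ_0 = 0, σ_1 = 136/29, σ_2 = -218/87, σ_3 = 0.
On [2, 5], S(t) = -2 - 125/87·(t - 2) + 68/29·(t - 2)² - 313/783·(t - 2)³.
With (t - 2) = 9/4: S(17/4) = 3869/1856.

2.0846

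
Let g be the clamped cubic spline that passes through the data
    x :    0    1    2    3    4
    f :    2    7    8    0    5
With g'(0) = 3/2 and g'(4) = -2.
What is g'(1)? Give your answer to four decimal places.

5.7946

Put M_i = g'' at the i-th knot. Here h = (1, 1, 1, 1) and Δ = (5, 1, -8, 5), so the interior equations h_(i-1)·M_(i-1) + 2(h_(i-1)+h_i)·M_i + h_i·M_(i+1) = 6(Δ_i − Δ_(i-1)) read
  1·M_0 + 4·M_1 + 1·M_2 = 6(Δ_1 - Δ_0) = -24
  1·M_1 + 4·M_2 + 1·M_3 = 6(Δ_2 - Δ_1) = -54
  1·M_2 + 4·M_3 + 1·M_4 = 6(Δ_3 - Δ_2) = 78
Clamped end conditions give two more equations: 2h_0·M_0 + h_0·M_1 = 6(Δ_0 - g'(0)) = 21 and h_3·M_3 + 2h_3·M_4 = 6(g'(4) - Δ_3) = -42.
Hence M_0 = 695/56, M_1 = -107/28, M_2 = -169/8, M_3 = 961/28, M_4 = -2137/56.
On [1, 2], g'(x) = b_1 + 2c_1·(x - 1) + 3d_1·(x - 1)² with b_1 = Δ_1 - h_1(2M_1 + M_2)/6 = 649/112, c_1 = M_1/2 = -107/56, d_1 = (M_2 - M_1)/(6h_1) = -323/112. So g'(1) = 649/112.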